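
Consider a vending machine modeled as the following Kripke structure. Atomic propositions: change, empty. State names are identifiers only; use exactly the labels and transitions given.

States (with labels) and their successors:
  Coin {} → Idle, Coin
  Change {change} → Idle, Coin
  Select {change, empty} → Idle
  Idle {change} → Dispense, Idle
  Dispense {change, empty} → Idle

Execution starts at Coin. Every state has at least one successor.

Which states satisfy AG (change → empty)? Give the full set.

none

States satisfying change → empty: {Coin, Select, Dispense}.
States satisfying AG (change → empty): ∅.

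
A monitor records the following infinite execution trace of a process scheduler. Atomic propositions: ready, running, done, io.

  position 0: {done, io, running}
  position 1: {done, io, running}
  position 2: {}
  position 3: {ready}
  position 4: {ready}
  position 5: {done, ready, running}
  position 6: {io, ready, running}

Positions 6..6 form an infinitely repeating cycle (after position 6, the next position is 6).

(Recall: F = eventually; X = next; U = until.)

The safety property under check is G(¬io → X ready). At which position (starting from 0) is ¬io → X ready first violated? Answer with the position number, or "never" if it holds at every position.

¬io → X ready holds at every position 0..6, and those are all the positions the trace ever visits, so the invariant G(¬io → X ready) is never violated.

never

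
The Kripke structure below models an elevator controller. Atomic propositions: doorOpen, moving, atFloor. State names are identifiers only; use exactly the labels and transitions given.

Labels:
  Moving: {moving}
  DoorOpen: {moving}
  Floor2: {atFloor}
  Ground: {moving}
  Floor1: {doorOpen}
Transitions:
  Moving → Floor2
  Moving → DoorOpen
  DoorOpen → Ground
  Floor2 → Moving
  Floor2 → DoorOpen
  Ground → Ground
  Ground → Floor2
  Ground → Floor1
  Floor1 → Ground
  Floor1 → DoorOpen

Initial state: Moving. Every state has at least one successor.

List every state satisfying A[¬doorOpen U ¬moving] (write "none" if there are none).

{Floor2, Floor1}

States satisfying ¬doorOpen: {Moving, DoorOpen, Floor2, Ground}.
States satisfying ¬moving: {Floor2, Floor1}.
States satisfying A[¬doorOpen U ¬moving]: {Floor2, Floor1}.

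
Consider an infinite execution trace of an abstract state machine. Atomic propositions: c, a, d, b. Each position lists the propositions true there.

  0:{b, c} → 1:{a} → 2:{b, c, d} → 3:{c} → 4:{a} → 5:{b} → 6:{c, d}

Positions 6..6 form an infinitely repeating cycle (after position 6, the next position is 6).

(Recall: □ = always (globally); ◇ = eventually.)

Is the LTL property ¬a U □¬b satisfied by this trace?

Does not hold

Walking from position 0: at position 1, □¬b has not yet held and ¬a fails, so ¬a U □¬b is false.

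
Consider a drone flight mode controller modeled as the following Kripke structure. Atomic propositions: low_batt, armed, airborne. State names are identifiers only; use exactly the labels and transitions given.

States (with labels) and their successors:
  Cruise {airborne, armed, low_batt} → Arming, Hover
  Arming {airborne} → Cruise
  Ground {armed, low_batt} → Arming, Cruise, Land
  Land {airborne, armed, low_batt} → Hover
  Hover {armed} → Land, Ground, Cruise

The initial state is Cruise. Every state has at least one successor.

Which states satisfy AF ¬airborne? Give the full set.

{Ground, Land, Hover}

States satisfying ¬airborne: {Ground, Hover}.
States satisfying AF ¬airborne: {Ground, Land, Hover}.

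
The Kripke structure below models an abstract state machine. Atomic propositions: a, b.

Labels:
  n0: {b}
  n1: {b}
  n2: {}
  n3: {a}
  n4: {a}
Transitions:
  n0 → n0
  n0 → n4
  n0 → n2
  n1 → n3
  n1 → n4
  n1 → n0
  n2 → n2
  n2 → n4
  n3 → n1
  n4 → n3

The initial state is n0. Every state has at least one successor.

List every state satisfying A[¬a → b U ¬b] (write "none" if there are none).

{n2, n3, n4}

States satisfying ¬a → b: {n0, n1, n3, n4}.
States satisfying ¬b: {n2, n3, n4}.
States satisfying A[¬a → b U ¬b]: {n2, n3, n4}.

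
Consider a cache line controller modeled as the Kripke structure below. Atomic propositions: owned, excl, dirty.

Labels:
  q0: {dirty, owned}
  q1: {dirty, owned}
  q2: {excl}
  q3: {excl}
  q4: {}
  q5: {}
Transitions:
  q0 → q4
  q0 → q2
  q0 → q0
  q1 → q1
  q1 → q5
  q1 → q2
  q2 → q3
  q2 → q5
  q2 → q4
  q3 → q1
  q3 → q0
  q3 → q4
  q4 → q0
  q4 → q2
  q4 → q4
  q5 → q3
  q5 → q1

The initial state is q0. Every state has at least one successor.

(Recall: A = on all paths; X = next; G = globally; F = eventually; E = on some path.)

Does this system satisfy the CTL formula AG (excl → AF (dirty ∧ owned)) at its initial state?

States satisfying excl → AF (dirty ∧ owned): {q0, q1, q4, q5}.
States satisfying AG (excl → AF (dirty ∧ owned)): ∅.
q2 is reachable from q0 and violates excl → AF (dirty ∧ owned), so AG fails at q0.
q0 ∉ Sat(AG (excl → AF (dirty ∧ owned))).

Violated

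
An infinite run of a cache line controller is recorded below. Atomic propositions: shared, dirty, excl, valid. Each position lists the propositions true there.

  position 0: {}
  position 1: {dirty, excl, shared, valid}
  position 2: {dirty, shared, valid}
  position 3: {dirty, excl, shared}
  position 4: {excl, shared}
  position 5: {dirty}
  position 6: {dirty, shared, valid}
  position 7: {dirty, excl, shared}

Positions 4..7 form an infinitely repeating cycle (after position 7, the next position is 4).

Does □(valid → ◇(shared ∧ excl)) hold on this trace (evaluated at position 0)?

Satisfied

valid → ◇(shared ∧ excl) holds at every position 0..7, and those are all positions ever visited, so □(valid → ◇(shared ∧ excl)) holds.
Positions where valid holds: 1, 2, 6.
Check ◇(shared ∧ excl) at each: 1→ok, 2→ok, 6→ok.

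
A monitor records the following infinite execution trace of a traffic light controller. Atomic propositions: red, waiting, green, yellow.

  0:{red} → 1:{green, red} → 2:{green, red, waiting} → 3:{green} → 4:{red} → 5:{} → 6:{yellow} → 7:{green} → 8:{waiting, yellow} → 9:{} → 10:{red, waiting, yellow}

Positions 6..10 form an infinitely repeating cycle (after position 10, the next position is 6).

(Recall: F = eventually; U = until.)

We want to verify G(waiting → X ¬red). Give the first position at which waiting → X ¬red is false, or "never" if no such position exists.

waiting → X ¬red holds at every position 0..10, and those are all the positions the trace ever visits, so the invariant G(waiting → X ¬red) is never violated.

never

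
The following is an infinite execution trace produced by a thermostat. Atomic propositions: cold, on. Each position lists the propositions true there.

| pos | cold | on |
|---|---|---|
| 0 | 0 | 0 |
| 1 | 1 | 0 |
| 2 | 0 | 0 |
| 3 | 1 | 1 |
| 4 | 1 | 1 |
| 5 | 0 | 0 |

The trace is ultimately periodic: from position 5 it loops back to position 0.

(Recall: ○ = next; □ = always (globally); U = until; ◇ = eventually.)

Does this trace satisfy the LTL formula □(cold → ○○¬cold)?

cold → ○○¬cold must hold at every position from 0 onward. It fails at position 1, so □(cold → ○○¬cold) is false.
Positions where cold holds: 1, 3, 4.
Check ○○¬cold at each: 1→fails, 3→ok, 4→ok.

No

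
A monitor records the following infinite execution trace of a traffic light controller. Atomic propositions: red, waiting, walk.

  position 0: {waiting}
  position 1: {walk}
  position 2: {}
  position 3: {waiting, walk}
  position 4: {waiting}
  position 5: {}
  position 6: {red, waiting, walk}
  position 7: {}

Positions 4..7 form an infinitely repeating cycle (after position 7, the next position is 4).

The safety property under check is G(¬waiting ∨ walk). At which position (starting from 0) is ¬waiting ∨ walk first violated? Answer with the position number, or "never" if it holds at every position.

0

At position 0 the labels are {waiting}, so ¬waiting ∨ walk is false there. This is the first violation.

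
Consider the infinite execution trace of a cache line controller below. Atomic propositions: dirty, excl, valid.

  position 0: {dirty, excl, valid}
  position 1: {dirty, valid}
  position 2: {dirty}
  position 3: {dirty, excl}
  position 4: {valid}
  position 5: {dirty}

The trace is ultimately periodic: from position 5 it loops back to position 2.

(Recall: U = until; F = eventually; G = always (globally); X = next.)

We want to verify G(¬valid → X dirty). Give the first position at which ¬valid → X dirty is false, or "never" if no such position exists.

Check ¬valid → X dirty at each position in order: 0 ✓, 1 ✓, 2 ✓.
At position 3 the labels are {dirty, excl} and the next position 4 has {valid}, so ¬valid → X dirty is false there. This is the first violation.

3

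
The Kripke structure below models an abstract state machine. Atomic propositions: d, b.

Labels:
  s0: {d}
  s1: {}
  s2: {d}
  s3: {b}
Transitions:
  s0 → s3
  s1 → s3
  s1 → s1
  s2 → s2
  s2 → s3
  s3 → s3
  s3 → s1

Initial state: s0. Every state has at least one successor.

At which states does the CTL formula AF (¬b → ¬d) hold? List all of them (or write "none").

States satisfying ¬b → ¬d: {s1, s3}.
States satisfying AF (¬b → ¬d): {s0, s1, s3}.

{s0, s1, s3}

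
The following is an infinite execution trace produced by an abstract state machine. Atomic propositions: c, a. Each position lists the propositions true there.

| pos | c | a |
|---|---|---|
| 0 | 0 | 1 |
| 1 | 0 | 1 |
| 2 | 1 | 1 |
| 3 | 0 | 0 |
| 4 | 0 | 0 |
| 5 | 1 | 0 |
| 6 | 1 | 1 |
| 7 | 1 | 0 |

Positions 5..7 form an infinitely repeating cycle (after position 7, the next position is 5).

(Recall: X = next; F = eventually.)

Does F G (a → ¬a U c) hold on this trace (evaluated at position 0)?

G (a → ¬a U c) holds at position 2, which is reachable from 0, so F G (a → ¬a U c) holds.

Satisfied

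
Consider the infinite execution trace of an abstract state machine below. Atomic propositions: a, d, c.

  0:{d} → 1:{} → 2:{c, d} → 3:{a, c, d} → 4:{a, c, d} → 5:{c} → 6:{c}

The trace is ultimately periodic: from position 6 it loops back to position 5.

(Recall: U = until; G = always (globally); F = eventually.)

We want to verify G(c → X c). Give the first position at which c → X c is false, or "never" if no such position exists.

never

c → X c holds at every position 0..6, and those are all the positions the trace ever visits, so the invariant G(c → X c) is never violated.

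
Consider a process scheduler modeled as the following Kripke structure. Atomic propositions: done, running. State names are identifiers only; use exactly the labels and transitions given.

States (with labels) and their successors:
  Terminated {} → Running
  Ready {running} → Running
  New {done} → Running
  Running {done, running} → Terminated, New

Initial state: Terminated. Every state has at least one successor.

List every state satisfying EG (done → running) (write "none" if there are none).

{Terminated, Ready, Running}

States satisfying done → running: {Terminated, Ready, Running}.
States satisfying EG (done → running): {Terminated, Ready, Running}.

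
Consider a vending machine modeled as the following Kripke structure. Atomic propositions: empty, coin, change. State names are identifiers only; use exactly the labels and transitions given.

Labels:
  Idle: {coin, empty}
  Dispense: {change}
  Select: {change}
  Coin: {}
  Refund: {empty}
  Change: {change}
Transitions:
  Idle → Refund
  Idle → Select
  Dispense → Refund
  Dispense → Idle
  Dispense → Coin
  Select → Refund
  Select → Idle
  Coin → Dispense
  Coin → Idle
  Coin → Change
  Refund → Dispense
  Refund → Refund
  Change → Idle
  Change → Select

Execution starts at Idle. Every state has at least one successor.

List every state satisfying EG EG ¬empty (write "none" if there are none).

States satisfying EG ¬empty: {Dispense, Coin}.
States satisfying EG EG ¬empty: {Dispense, Coin}.

{Dispense, Coin}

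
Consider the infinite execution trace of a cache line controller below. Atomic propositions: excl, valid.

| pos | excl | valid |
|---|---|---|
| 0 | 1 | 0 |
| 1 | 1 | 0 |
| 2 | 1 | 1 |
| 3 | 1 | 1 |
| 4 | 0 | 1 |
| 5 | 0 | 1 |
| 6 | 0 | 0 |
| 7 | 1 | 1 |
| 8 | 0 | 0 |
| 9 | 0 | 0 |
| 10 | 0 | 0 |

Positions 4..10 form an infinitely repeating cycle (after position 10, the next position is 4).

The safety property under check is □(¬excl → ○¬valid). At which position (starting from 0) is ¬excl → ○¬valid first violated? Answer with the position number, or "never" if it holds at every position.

Check ¬excl → ○¬valid at each position in order: 0 ✓, 1 ✓, 2 ✓, 3 ✓.
At position 4 the labels are {valid} and the next position 5 has {valid}, so ¬excl → ○¬valid is false there. This is the first violation.

4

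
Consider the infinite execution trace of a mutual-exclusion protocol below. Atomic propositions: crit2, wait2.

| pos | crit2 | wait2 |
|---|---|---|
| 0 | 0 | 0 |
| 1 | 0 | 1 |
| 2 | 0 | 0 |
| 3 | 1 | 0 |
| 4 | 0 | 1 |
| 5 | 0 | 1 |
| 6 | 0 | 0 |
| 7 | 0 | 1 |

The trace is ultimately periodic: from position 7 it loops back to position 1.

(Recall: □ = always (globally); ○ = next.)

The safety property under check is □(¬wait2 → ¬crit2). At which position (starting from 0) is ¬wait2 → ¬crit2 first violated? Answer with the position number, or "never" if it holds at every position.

3

Check ¬wait2 → ¬crit2 at each position in order: 0 ✓, 1 ✓, 2 ✓.
At position 3 the labels are {crit2}, so ¬wait2 → ¬crit2 is false there. This is the first violation.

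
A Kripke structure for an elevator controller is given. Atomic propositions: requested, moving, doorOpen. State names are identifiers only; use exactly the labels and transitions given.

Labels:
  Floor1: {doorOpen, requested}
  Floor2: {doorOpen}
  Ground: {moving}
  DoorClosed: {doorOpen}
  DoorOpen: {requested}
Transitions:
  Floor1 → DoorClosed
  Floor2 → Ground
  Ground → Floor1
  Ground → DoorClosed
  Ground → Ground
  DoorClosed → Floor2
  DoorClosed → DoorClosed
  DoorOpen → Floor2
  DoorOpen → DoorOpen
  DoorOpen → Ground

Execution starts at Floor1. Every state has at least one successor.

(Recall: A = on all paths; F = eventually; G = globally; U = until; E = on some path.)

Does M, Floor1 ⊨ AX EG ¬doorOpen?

No

States satisfying EG ¬doorOpen: {Ground, DoorOpen}.
States satisfying AX EG ¬doorOpen: {Floor2}.
Floor1 ∉ Sat(AX EG ¬doorOpen).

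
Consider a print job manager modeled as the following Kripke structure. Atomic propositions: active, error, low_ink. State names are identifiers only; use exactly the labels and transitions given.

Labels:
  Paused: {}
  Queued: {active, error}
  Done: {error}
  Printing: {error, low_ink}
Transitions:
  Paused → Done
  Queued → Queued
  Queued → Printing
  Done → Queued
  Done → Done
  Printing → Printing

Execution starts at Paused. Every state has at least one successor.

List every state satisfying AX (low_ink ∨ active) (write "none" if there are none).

States satisfying low_ink ∨ active: {Queued, Printing}.
States satisfying AX (low_ink ∨ active): {Queued, Printing}.

{Queued, Printing}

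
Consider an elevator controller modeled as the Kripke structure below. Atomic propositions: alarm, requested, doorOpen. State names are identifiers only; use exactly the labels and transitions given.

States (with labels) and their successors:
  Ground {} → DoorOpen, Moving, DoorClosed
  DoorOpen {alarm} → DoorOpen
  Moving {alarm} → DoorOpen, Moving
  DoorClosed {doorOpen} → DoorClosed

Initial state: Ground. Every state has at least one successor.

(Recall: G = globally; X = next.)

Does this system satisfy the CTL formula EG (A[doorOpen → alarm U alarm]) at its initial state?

States satisfying A[doorOpen → alarm U alarm]: {DoorOpen, Moving}.
States satisfying EG (A[doorOpen → alarm U alarm]): {DoorOpen, Moving}.
No suitable path/successor from Ground witnesses the formula.
Ground ∉ Sat(EG (A[doorOpen → alarm U alarm])).

Does not hold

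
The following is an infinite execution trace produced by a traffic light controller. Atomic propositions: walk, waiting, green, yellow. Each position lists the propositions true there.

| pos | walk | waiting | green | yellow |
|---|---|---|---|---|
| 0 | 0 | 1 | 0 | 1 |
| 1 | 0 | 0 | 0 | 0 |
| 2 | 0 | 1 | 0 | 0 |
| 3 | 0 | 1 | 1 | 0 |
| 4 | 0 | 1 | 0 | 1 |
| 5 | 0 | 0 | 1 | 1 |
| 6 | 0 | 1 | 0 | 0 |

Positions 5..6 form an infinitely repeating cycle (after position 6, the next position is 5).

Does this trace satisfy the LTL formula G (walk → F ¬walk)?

Satisfied

walk → F ¬walk holds at every position 0..6, and those are all positions ever visited, so G (walk → F ¬walk) holds.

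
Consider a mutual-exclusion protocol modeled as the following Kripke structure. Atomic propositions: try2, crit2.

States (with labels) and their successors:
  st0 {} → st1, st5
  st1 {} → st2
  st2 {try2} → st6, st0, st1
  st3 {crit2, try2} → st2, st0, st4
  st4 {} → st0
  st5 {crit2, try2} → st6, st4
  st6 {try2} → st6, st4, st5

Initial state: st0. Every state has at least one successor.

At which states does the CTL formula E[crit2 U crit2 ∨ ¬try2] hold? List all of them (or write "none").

States satisfying crit2: {st3, st5}.
States satisfying crit2 ∨ ¬try2: {st0, st1, st3, st4, st5}.
States satisfying E[crit2 U crit2 ∨ ¬try2]: {st0, st1, st3, st4, st5}.

{st0, st1, st3, st4, st5}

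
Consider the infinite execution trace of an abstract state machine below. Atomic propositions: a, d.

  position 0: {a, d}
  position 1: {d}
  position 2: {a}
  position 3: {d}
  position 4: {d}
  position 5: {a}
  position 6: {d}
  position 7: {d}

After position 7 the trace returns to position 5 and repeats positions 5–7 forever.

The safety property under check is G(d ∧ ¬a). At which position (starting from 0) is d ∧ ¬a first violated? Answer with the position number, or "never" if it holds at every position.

0

At position 0 the labels are {a, d}, so d ∧ ¬a is false there. This is the first violation.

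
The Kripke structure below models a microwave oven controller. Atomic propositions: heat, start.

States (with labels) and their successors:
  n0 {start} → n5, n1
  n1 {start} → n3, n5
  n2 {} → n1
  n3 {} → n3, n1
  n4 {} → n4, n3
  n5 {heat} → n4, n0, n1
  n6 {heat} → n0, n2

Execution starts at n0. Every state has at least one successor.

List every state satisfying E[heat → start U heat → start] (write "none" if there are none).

{n0, n1, n2, n3, n4}

States satisfying heat → start: {n0, n1, n2, n3, n4}.
States satisfying E[heat → start U heat → start]: {n0, n1, n2, n3, n4}.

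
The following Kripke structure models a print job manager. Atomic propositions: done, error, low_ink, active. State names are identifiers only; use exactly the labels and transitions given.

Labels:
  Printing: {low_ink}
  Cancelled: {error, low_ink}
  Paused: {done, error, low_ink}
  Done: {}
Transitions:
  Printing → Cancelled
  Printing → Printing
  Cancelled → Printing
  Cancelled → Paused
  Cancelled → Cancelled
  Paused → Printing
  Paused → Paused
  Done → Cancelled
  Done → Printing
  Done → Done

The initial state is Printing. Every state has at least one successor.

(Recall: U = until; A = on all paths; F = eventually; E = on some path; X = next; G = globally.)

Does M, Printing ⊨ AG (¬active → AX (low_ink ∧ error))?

No

States satisfying ¬active → AX (low_ink ∧ error): ∅.
States satisfying AG (¬active → AX (low_ink ∧ error)): ∅.
Cancelled is reachable from Printing and violates ¬active → AX (low_ink ∧ error), so AG fails at Printing.
Printing ∉ Sat(AG (¬active → AX (low_ink ∧ error))).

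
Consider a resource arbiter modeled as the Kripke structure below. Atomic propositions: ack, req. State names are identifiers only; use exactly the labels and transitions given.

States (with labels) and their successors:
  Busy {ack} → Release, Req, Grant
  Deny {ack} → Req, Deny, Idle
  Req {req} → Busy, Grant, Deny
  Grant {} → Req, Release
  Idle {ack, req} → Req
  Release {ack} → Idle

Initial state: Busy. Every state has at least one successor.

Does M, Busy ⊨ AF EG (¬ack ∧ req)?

States satisfying EG (¬ack ∧ req): ∅.
States satisfying AF EG (¬ack ∧ req): ∅.
There is a path from Busy along which EG (¬ack ∧ req) never holds.
Busy ∉ Sat(AF EG (¬ack ∧ req)).

Does not hold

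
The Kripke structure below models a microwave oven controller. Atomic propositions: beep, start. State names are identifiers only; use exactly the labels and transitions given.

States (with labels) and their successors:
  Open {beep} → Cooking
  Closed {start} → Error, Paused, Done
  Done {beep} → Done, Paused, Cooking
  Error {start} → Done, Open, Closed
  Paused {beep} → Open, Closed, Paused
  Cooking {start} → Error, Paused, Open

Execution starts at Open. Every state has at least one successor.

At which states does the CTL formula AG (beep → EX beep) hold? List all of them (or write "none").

none

States satisfying beep → EX beep: {Closed, Done, Error, Paused, Cooking}.
States satisfying AG (beep → EX beep): ∅.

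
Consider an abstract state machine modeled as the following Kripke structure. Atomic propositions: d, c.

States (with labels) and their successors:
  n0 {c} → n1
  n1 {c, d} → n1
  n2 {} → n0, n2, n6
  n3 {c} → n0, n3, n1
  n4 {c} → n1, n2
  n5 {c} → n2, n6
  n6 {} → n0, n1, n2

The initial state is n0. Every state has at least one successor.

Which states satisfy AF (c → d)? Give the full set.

{n0, n1, n2, n4, n5, n6}

States satisfying c → d: {n1, n2, n6}.
States satisfying AF (c → d): {n0, n1, n2, n4, n5, n6}.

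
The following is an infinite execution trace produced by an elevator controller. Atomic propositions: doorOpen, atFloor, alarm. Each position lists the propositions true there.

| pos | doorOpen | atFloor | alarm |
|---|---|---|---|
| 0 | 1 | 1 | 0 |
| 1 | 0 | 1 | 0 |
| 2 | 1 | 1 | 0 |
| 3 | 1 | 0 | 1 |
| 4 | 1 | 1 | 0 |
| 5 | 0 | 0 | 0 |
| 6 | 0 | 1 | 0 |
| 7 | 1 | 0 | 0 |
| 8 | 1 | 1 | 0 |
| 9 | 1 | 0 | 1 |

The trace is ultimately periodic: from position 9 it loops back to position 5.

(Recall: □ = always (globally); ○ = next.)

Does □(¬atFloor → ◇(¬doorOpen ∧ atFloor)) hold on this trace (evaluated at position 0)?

Satisfied

¬atFloor → ◇(¬doorOpen ∧ atFloor) holds at every position 0..9, and those are all positions ever visited, so □(¬atFloor → ◇(¬doorOpen ∧ atFloor)) holds.
Positions where ¬atFloor holds: 3, 5, 7, 9.
Check ◇(¬doorOpen ∧ atFloor) at each: 3→ok, 5→ok, 7→ok, 9→ok.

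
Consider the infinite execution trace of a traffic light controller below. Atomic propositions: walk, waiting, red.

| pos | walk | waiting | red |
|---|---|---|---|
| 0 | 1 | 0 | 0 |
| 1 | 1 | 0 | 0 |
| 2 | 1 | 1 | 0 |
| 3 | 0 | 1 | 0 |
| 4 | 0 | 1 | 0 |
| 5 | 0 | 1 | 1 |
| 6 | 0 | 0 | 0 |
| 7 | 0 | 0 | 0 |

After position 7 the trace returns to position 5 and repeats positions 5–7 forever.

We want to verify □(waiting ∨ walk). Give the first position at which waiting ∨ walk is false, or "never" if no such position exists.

6

Check waiting ∨ walk at each position in order: 0 ✓, 1 ✓, 2 ✓, 3 ✓, 4 ✓, 5 ✓.
At position 6 the labels are {}, so waiting ∨ walk is false there. This is the first violation.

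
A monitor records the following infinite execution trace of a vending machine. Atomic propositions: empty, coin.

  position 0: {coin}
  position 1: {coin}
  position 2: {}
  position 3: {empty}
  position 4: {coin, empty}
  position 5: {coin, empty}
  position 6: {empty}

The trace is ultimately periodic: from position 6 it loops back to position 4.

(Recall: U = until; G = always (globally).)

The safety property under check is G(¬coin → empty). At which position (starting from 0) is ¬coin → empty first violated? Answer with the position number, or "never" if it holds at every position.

2

Check ¬coin → empty at each position in order: 0 ✓, 1 ✓.
At position 2 the labels are {}, so ¬coin → empty is false there. This is the first violation.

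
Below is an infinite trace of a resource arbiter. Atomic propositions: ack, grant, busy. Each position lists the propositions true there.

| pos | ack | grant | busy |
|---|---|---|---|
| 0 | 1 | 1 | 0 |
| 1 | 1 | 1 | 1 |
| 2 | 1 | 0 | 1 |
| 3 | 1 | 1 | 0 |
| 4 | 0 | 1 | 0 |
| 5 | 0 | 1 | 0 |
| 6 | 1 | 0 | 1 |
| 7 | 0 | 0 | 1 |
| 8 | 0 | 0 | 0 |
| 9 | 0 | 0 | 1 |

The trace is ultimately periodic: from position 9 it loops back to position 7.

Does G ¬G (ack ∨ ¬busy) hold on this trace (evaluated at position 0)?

¬G (ack ∨ ¬busy) holds at every position 0..9, and those are all positions ever visited, so G ¬G (ack ∨ ¬busy) holds.

Yes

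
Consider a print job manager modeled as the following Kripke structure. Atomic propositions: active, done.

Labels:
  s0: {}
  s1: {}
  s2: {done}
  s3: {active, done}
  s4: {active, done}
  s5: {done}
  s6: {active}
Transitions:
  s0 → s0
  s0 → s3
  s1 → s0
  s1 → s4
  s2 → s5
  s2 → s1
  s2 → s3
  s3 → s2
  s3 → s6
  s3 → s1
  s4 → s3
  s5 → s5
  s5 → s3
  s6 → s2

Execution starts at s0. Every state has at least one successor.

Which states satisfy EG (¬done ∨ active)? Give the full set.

States satisfying ¬done ∨ active: {s0, s1, s3, s4, s6}.
States satisfying EG (¬done ∨ active): {s0, s1, s3, s4}.

{s0, s1, s3, s4}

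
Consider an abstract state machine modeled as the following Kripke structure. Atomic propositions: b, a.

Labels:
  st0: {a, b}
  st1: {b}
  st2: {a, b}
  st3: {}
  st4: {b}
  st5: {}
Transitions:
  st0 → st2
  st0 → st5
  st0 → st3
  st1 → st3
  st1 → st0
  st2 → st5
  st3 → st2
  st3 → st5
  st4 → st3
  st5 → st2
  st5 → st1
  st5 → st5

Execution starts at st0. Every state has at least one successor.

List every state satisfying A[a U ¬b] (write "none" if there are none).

States satisfying a: {st0, st2}.
States satisfying ¬b: {st3, st5}.
States satisfying A[a U ¬b]: {st0, st2, st3, st5}.

{st0, st2, st3, st5}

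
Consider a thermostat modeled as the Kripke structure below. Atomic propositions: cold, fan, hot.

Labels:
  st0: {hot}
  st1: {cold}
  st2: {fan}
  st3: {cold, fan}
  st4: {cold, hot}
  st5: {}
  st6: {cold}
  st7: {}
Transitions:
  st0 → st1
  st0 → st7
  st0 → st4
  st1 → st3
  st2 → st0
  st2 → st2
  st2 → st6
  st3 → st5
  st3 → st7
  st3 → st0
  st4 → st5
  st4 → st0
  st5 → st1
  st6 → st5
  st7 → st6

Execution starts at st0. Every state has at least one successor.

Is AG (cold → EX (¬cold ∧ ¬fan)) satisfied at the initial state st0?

Does not hold

States satisfying cold → EX (¬cold ∧ ¬fan): {st0, st2, st3, st4, st5, st6, st7}.
States satisfying AG (cold → EX (¬cold ∧ ¬fan)): ∅.
st1 is reachable from st0 and violates cold → EX (¬cold ∧ ¬fan), so AG fails at st0.
st0 ∉ Sat(AG (cold → EX (¬cold ∧ ¬fan))).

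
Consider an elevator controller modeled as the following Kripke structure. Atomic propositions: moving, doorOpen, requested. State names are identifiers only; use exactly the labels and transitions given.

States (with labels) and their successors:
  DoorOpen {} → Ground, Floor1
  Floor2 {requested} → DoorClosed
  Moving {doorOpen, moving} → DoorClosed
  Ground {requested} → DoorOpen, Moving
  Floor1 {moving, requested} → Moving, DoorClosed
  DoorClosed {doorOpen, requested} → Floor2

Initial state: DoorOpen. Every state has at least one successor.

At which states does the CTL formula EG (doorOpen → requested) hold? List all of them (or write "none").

{DoorOpen, Floor2, Ground, Floor1, DoorClosed}

States satisfying doorOpen → requested: {DoorOpen, Floor2, Ground, Floor1, DoorClosed}.
States satisfying EG (doorOpen → requested): {DoorOpen, Floor2, Ground, Floor1, DoorClosed}.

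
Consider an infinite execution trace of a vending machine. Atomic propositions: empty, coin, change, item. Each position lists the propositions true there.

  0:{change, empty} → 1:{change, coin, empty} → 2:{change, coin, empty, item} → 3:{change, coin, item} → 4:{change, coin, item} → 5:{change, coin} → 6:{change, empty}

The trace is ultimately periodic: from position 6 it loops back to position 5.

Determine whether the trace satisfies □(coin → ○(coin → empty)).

Does not hold

coin → ○(coin → empty) must hold at every position from 0 onward. It fails at position 2, so □(coin → ○(coin → empty)) is false.
Positions where coin holds: 1, 2, 3, 4, 5.
Check ○(coin → empty) at each: 1→ok, 2→fails, 3→fails, 4→fails, 5→ok.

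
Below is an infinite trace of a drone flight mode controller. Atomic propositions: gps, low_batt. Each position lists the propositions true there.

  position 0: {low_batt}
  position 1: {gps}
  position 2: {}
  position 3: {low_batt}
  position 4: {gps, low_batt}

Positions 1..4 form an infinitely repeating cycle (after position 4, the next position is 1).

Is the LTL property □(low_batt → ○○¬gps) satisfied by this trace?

low_batt → ○○¬gps must hold at every position from 0 onward. It fails at position 3, so □(low_batt → ○○¬gps) is false.
Positions where low_batt holds: 0, 3, 4.
Check ○○¬gps at each: 0→ok, 3→fails, 4→ok.

Violated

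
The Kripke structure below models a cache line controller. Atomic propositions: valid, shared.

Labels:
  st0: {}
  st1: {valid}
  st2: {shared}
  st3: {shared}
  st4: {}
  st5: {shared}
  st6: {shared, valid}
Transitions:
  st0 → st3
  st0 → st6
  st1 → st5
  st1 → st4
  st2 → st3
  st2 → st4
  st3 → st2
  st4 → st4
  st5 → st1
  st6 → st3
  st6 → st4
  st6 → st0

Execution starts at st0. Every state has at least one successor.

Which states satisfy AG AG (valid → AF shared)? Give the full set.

{st0, st2, st3, st4, st6}

States satisfying AG (valid → AF shared): {st0, st2, st3, st4, st6}.
States satisfying AG AG (valid → AF shared): {st0, st2, st3, st4, st6}.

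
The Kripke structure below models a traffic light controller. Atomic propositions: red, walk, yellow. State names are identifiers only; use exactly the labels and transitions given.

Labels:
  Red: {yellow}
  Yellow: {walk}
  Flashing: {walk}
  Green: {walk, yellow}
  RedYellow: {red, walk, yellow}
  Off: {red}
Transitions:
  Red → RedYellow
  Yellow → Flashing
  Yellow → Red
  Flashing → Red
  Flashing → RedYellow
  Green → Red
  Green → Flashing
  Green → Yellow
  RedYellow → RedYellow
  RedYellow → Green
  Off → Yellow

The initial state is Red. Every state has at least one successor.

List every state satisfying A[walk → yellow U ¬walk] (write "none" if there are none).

{Red, Off}

States satisfying walk → yellow: {Red, Green, RedYellow, Off}.
States satisfying ¬walk: {Red, Off}.
States satisfying A[walk → yellow U ¬walk]: {Red, Off}.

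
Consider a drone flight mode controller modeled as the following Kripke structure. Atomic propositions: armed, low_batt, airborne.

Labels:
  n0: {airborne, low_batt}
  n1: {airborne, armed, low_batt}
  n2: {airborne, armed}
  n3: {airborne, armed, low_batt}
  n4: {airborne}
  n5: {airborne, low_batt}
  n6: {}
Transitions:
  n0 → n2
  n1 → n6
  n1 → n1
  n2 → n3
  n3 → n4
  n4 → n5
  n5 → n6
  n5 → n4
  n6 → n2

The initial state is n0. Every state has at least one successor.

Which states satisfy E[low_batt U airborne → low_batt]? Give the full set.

States satisfying low_batt: {n0, n1, n3, n5}.
States satisfying airborne → low_batt: {n0, n1, n3, n5, n6}.
States satisfying E[low_batt U airborne → low_batt]: {n0, n1, n3, n5, n6}.

{n0, n1, n3, n5, n6}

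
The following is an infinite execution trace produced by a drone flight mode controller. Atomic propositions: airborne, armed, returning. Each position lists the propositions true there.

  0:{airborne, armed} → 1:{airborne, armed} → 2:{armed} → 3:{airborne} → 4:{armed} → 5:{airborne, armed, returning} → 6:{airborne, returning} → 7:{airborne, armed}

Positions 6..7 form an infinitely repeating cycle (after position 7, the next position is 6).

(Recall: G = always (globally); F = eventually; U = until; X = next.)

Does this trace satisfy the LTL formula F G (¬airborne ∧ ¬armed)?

G (¬airborne ∧ ¬armed) is false at every position 0..7, so it never becomes true and F G (¬airborne ∧ ¬armed) fails.

Does not hold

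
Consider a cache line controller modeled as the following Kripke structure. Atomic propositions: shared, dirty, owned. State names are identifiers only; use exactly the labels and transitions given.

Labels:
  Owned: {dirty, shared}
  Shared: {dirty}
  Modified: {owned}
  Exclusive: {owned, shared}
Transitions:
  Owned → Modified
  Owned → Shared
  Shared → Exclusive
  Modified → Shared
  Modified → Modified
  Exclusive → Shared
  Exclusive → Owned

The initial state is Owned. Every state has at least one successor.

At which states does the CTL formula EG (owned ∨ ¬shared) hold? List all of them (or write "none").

States satisfying owned ∨ ¬shared: {Shared, Modified, Exclusive}.
States satisfying EG (owned ∨ ¬shared): {Shared, Modified, Exclusive}.

{Shared, Modified, Exclusive}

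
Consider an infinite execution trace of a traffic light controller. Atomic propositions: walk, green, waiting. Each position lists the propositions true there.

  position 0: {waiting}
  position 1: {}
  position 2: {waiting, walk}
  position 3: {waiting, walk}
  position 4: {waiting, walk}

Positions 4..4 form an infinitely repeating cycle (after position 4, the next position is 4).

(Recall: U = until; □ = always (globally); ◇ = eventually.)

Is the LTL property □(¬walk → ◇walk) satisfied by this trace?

Holds

¬walk → ◇walk holds at every position 0..4, and those are all positions ever visited, so □(¬walk → ◇walk) holds.
Positions where ¬walk holds: 0, 1.
Check ◇walk at each: 0→ok, 1→ok.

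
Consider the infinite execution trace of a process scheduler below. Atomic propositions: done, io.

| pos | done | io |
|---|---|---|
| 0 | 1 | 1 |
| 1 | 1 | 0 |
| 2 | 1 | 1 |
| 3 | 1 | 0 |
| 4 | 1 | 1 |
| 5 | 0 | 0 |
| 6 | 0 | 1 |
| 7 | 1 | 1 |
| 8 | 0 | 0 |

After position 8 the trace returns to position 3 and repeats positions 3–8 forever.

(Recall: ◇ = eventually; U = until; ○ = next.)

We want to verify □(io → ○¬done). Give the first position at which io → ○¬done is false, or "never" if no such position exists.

At position 0 the labels are {done, io} and the next position 1 has {done}, so io → ○¬done is false there. This is the first violation.

0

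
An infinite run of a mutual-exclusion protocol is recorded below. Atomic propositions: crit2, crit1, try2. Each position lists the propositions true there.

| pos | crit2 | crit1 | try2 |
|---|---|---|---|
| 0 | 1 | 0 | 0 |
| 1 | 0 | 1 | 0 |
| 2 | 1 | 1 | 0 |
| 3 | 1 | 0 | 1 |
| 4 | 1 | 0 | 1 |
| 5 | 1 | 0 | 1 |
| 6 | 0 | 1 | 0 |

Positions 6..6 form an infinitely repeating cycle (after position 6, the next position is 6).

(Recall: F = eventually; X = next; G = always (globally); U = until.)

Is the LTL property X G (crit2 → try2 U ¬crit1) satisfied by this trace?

The position after 0 is 1; G (crit2 → try2 U ¬crit1) is false there.

Does not hold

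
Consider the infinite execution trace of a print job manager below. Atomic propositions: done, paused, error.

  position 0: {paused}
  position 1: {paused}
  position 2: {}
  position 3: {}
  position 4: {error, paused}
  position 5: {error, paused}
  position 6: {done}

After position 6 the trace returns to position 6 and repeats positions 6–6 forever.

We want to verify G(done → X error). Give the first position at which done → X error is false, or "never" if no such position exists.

6

Check done → X error at each position in order: 0 ✓, 1 ✓, 2 ✓, 3 ✓, 4 ✓, 5 ✓.
At position 6 the labels are {done} and the next position 6 has {done}, so done → X error is false there. This is the first violation.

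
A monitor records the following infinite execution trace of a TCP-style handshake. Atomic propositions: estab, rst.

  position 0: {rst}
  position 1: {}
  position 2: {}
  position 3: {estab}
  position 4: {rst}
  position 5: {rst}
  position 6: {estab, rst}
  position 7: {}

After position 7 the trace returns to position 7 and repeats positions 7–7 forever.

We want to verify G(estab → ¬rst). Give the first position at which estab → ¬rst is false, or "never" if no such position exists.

Check estab → ¬rst at each position in order: 0 ✓, 1 ✓, 2 ✓, 3 ✓, 4 ✓, 5 ✓.
At position 6 the labels are {estab, rst}, so estab → ¬rst is false there. This is the first violation.

6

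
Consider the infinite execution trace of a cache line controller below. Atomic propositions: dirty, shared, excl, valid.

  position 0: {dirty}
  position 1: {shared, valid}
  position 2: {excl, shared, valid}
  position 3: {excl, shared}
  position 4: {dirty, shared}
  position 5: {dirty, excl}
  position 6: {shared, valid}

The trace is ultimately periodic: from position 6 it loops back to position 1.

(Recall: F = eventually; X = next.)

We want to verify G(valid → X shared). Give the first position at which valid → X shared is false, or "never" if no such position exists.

never

valid → X shared holds at every position 0..6, and those are all the positions the trace ever visits, so the invariant G(valid → X shared) is never violated.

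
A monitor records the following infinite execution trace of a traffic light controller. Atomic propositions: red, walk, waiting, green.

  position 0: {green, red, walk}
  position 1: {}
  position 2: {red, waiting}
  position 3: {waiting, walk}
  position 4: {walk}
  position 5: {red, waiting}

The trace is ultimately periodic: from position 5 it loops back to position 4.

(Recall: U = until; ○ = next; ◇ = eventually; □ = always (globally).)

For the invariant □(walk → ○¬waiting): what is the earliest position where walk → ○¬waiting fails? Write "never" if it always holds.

4

Check walk → ○¬waiting at each position in order: 0 ✓, 1 ✓, 2 ✓, 3 ✓.
At position 4 the labels are {walk} and the next position 5 has {red, waiting}, so walk → ○¬waiting is false there. This is the first violation.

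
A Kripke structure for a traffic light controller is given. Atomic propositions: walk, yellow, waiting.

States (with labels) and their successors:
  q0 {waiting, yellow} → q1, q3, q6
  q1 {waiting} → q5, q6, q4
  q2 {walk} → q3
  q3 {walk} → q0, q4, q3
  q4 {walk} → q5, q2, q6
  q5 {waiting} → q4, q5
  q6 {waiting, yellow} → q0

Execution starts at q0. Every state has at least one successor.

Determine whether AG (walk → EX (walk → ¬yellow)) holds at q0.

Holds

States satisfying walk → EX (walk → ¬yellow): {q0, q1, q2, q3, q4, q5, q6}.
States satisfying AG (walk → EX (walk → ¬yellow)): {q0, q1, q2, q3, q4, q5, q6}.
Every state reachable from q0 satisfies walk → EX (walk → ¬yellow).
q0 ∈ Sat(AG (walk → EX (walk → ¬yellow))).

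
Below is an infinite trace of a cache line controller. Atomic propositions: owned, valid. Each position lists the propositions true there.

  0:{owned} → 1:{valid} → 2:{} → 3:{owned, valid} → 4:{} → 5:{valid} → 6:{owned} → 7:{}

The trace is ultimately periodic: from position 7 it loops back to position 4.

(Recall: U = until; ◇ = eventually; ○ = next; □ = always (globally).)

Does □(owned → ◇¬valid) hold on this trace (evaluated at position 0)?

owned → ◇¬valid holds at every position 0..7, and those are all positions ever visited, so □(owned → ◇¬valid) holds.
Positions where owned holds: 0, 3, 6.
Check ◇¬valid at each: 0→ok, 3→ok, 6→ok.

Satisfied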